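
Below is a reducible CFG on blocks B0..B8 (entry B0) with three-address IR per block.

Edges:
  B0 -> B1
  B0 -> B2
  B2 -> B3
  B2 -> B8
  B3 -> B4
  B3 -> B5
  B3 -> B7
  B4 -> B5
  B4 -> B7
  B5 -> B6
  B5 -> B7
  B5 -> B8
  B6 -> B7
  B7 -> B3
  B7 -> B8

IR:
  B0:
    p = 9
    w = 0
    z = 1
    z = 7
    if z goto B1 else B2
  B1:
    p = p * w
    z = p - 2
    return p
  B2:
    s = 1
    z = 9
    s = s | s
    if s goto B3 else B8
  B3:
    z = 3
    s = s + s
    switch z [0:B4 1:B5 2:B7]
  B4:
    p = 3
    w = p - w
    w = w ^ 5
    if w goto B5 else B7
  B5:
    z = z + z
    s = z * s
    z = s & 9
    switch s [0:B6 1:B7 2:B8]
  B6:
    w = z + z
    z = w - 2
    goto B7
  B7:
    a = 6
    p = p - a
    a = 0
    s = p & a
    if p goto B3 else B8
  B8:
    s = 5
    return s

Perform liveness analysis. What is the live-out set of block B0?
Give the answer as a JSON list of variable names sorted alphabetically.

Per-block:
  B0: {p,w,z} / ∅
  B1: {p,z} / {p,w}
  B2: {s,z} / ∅
  B3: {s,z} / {s}
  B4: {p,w} / {w}
  B5: {s,z} / {s,z}
  B6: {w,z} / {z}
  B7: {a,p,s} / {p}
  B8: {s} / ∅

Live sets:
  B0 li=∅ lo={p,w}
  B1 li={p,w} lo=∅
  B2 li={p,w} lo={p,s,w}
  B3 li={p,s,w} lo={p,s,w,z}
  B4 li={s,w,z} lo={p,s,w,z}
  B5 li={p,s,w,z} lo={p,w,z}
  B6 li={p,z} lo={p,w}
  B7 li={p,w} lo={p,s,w}
  B8 li=∅ lo=∅

live-out(B0) = ["p", "w"]

Answer: ["p", "w"]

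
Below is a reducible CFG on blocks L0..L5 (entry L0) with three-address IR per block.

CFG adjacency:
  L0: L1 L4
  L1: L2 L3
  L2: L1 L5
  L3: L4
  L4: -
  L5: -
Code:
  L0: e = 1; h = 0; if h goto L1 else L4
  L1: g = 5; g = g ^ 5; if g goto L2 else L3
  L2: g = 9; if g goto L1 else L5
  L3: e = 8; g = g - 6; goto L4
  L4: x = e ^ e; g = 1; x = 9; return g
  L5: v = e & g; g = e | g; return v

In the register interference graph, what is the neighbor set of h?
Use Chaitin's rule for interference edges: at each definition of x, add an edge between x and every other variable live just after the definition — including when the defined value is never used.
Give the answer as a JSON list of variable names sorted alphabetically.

def/use:
  L0 def {e,h} use ∅
  L1 def {g} use ∅
  L2 def {g} use ∅
  L3 def {e,g} use {g}
  L4 def {g,x} use {e}
  L5 def {g,v} use {e,g}

Backward fixpoint:
  L0 li=∅ lo={e}
  L1 li={e} lo={e,g}
  L2 li={e} lo={e,g}
  L3 li={g} lo={e}
  L4 li={e} lo=∅
  L5 li={e,g} lo=∅

Interfere edges:
  e — {g,h,v}
  g — {e,v,x}
  h — {e}
  v — {e,g}
  x — {g}

N(h) = ["e"]

Answer: ["e"]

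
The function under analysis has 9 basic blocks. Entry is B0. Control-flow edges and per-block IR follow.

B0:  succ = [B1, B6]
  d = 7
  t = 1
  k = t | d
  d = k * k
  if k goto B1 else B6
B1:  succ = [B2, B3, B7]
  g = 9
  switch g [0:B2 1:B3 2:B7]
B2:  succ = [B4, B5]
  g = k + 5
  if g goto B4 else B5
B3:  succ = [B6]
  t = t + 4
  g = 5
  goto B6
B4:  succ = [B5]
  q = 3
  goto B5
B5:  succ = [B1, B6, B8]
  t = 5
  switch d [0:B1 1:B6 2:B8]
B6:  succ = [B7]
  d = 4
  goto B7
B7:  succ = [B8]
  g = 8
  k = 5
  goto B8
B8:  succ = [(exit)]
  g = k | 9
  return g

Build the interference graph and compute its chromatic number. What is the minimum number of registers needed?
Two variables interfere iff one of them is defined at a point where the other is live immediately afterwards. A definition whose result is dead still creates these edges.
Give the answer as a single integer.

Answer: 4

Analysis:
Block summaries:
  B0 def {d,k,t} use ∅
  B1 def {g} use ∅
  B2 def {g} use {k}
  B3 def {g,t} use {t}
  B4 def {q} use ∅
  B5 def {t} use {d}
  B6 def {d} use ∅
  B7 def {g,k} use ∅
  B8 def {g} use {k}

Live sets:
  B0 li=∅ lo={d,k,t}
  B1 li={d,k,t} lo={d,k,t}
  B2 li={d,k} lo={d,k}
  B3 li={t} lo=∅
  B4 li={d,k} lo={d,k}
  B5 li={d,k} lo={d,k,t}
  B6 li=∅ lo=∅
  B7 li=∅ lo={k}
  B8 li={k} lo=∅

Interference:
  d — {g,k,q,t}
  g — {d,k,t}
  k — {d,g,q,t}
  q — {d,k}
  t — {d,g,k}

Registers:
  clique {d,g,k,t} ⇒ need ≥ 4
  assign d→r0 g→r2 k→r1 q→r2 t→r3 — no edge inside a register ⇒ χ ≤ 4
  χ = 4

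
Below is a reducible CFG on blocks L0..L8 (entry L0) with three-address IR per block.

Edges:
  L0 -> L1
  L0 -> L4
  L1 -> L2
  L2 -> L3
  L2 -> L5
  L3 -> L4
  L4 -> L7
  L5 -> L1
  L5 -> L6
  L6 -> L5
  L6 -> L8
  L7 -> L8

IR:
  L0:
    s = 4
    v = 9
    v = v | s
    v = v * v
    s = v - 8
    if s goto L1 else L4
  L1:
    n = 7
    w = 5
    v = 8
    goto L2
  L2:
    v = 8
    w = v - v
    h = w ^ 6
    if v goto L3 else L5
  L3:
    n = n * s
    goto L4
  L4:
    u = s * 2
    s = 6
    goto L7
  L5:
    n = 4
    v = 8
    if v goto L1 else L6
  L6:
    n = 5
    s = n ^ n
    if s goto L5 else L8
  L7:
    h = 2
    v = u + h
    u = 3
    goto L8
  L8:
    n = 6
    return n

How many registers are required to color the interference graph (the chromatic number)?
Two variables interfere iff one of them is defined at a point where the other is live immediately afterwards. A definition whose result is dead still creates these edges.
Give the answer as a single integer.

def/use:
  L0: def={s,v} ue=∅
  L1: def={n,v,w} ue=∅
  L2: def={h,v,w} ue=∅
  L3: def={n} ue={n,s}
  L4: def={s,u} ue={s}
  L5: def={n,v} ue=∅
  L6: def={n,s} ue=∅
  L7: def={h,u,v} ue={u}
  L8: def={n} ue=∅

Backward fixpoint:
  live L0: ∅→{s}
  live L1: {s}→{n,s}
  live L2: {n,s}→{n,s}
  live L3: {n,s}→{s}
  live L4: {s}→{u}
  live L5: {s}→{s}
  live L6: ∅→{s}
  live L7: {u}→∅
  live L8: ∅→∅

Interfere edges:
  h — {n,s,u,v}
  n — {h,s,v,w}
  s — {h,n,u,v,w}
  u — {h,s}
  v — {h,n,s,w}
  w — {n,s,v}

Chromatic number:
  clique {h,n,s,v} ⇒ need ≥ 4
  assign h→R1 n→R2 s→R0 u→R2 v→R3 w→R1 — no edge inside a register ⇒ χ ≤ 4
  χ = 4

Answer: 4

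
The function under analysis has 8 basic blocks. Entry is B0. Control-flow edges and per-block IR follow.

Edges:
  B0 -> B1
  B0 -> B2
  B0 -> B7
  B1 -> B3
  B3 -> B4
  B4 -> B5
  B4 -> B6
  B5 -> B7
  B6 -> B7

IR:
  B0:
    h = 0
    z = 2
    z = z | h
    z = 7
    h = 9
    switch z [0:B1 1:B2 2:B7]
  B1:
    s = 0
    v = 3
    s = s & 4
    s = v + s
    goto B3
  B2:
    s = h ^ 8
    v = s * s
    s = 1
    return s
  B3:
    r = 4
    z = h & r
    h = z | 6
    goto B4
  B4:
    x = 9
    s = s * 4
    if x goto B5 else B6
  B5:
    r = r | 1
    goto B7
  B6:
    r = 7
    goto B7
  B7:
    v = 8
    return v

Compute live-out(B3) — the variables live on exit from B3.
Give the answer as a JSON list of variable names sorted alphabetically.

Answer: ["r", "s"]

Analysis:
def/use:
  B0: {h,z} / ∅
  B1: {s,v} / ∅
  B2: {s,v} / {h}
  B3: {h,r,z} / {h}
  B4: {s,x} / {s}
  B5: {r} / {r}
  B6: {r} / ∅
  B7: {v} / ∅

Live sets:
  B0 li=∅ lo={h}
  B1 li={h} lo={h,s}
  B2 li={h} lo=∅
  B3 li={h,s} lo={r,s}
  B4 li={r,s} lo={r}
  B5 li={r} lo=∅
  B6 li=∅ lo=∅
  B7 li=∅ lo=∅

live-out(B3) = ["r", "s"]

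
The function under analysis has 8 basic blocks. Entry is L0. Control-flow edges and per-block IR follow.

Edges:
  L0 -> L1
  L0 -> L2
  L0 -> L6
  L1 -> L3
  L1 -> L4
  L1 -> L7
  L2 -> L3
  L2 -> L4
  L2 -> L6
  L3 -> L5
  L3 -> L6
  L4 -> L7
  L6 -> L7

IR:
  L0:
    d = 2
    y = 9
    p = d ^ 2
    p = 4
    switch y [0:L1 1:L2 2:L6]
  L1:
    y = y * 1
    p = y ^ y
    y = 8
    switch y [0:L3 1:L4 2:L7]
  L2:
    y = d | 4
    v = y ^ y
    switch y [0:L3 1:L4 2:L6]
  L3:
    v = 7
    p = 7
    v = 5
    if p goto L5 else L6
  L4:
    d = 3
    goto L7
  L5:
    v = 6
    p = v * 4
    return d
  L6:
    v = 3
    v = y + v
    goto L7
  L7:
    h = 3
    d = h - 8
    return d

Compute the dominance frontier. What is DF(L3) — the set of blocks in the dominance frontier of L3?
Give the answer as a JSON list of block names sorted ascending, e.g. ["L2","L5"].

Answer: ["L6"]

Derivation:
idom tree: L1←L0 L2←L0 L3←L0 L4←L0 L5←L3 L6←L0 L7←L0
Dom∩ at merges:
  L3: preds {L1,L2}: {L0,L1} ∩ {L0,L2} = {L0}; idom=L0
  L4: preds {L1,L2}: {L0,L1} ∩ {L0,L2} = {L0}; idom=L0
  L6: preds {L0,L2,L3}: {L0} ∩ {L0,L2} ∩ {L0,L3} = {L0}; idom=L0
  L7: preds {L1,L4,L6}: {L0,L1} ∩ {L0,L4} ∩ {L0,L6} = {L0}; idom=L0

Frontier:
  join L3 pred L1: L1 stop@L0
  join L3 pred L2: L2 stop@L0
  join L4 pred L1: L1 stop@L0
  join L4 pred L2: L2 stop@L0
  join L6 pred L0: · stop@L0
  join L6 pred L2: L2 stop@L0
  join L6 pred L3: L3 stop@L0
  join L7 pred L1: L1 stop@L0
  join L7 pred L4: L4 stop@L0
  join L7 pred L6: L6 stop@L0
  DF(L0)=∅
  DF(L1)={L3,L4,L7}
  DF(L2)={L3,L4,L6}
  DF(L3)={L6}
  DF(L4)={L7}
  DF(L5)=∅
  DF(L6)={L7}
  DF(L7)=∅

DF(L3) = ["L6"]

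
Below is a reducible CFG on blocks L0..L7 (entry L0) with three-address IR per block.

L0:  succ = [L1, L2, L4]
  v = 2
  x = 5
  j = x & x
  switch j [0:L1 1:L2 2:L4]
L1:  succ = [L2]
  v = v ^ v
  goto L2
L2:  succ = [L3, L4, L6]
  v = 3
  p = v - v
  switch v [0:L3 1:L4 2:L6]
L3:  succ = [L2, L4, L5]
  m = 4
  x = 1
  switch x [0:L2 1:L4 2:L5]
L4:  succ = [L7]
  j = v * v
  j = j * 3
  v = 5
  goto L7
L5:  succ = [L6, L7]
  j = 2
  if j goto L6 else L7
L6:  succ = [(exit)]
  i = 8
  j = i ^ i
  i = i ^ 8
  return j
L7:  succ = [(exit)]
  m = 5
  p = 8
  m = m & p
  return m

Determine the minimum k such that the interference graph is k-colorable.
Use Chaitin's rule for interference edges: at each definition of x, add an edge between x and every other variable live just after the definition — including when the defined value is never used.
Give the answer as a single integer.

Per-block:
  L0: def={j,v,x} ue=∅
  L1: def={v} ue={v}
  L2: def={p,v} ue=∅
  L3: def={m,x} ue=∅
  L4: def={j,v} ue={v}
  L5: def={j} ue=∅
  L6: def={i,j} ue=∅
  L7: def={m,p} ue=∅

Live sets:
  L0 li=∅ lo={v}
  L1 li={v} lo=∅
  L2 li=∅ lo={v}
  L3 li={v} lo={v}
  L4 li={v} lo=∅
  L5 li=∅ lo=∅
  L6 li=∅ lo=∅
  L7 li=∅ lo=∅

Interference:
  i — {j}
  j — {i,v}
  m — {p,v}
  p — {m,v}
  v — {j,m,p,x}
  x — {v}

Registers:
  {m,p,v} pairwise interfere (3-clique) ⇒ χ ≥ 3
  assign i→R0 j→R1 m→R1 p→R2 v→R0 x→R1 — no edge inside a register ⇒ χ ≤ 3
  χ = 3

Answer: 3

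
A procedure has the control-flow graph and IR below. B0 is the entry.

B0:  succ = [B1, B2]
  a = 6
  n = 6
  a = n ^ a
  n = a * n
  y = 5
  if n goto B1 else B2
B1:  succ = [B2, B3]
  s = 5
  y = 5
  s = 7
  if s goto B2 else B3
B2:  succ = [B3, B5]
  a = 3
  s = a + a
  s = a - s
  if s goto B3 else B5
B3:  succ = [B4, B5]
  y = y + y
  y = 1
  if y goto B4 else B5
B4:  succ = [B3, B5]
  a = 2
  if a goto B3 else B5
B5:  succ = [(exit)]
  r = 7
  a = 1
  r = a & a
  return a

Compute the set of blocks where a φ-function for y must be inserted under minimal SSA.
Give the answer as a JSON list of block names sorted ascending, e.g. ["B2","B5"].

idom tree: B1←B0 B2←B0 B3←B0 B4←B3 B5←B0
Dom∩ at merges:
  B2: preds {B0,B1}: {B0} ∩ {B0,B1} = {B0}; idom=B0
  B3: preds {B1,B2,B4}: {B0,B1} ∩ {B0,B2} ∩ {B0,B3,B4} = {B0}; idom=B0
  B5: preds {B2,B3,B4}: {B0,B2} ∩ {B0,B3} ∩ {B0,B3,B4} = {B0}; idom=B0

DF walk-up:
  join B2 pred B0: · stop@B0
  join B2 pred B1: B1 stop@B0
  join B3 pred B1: B1 stop@B0
  join B3 pred B2: B2 stop@B0
  join B3 pred B4: B4→B3 stop@B0
  join B5 pred B2: B2 stop@B0
  join B5 pred B3: B3 stop@B0
  join B5 pred B4: B4→B3 stop@B0
  B0 → ∅
  B1 → {B2,B3}
  B2 → {B3,B5}
  B3 → {B3,B5}
  B4 → {B3,B5}
  B5 → ∅

φ for y: defs {B0,B1,B3}
  DF⁺ = {B2,B3,B5}

Answer: ["B2", "B3", "B5"]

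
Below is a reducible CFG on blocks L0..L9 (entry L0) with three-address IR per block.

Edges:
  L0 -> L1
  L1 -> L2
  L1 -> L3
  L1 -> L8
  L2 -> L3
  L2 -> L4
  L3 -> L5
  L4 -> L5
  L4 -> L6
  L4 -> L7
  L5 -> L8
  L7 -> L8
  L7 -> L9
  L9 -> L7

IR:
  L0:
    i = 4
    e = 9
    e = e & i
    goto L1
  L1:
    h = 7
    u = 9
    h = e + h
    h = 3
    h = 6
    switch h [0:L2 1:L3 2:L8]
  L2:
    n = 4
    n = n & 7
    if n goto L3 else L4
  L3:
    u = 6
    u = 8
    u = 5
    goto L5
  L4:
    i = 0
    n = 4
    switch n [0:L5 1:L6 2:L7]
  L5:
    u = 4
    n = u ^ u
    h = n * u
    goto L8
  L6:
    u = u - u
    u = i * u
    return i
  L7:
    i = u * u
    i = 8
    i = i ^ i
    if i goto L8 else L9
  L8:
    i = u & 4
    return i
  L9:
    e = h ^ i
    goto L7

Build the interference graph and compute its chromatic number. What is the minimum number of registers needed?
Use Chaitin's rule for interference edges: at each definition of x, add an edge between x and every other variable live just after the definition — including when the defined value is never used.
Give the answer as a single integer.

Answer: 4

Analysis:
def/use:
  L0: {e,i} / ∅
  L1: {h,u} / {e}
  L2: {n} / ∅
  L3: {u} / ∅
  L4: {i,n} / ∅
  L5: {h,n,u} / ∅
  L6: {u} / {i,u}
  L7: {i} / {u}
  L8: {i} / {u}
  L9: {e} / {h,i}

Liveness:
  L0: in=∅ out={e}
  L1: in={e} out={h,u}
  L2: in={h,u} out={h,u}
  L3: in=∅ out=∅
  L4: in={h,u} out={h,i,u}
  L5: in=∅ out={u}
  L6: in={i,u} out=∅
  L7: in={h,u} out={h,i,u}
  L8: in={u} out=∅
  L9: in={h,i,u} out={h,u}

Interfere edges:
  e: {h,i,u}
  h: {e,i,n,u}
  i: {e,h,n,u}
  n: {h,i,u}
  u: {e,h,i,n}

Registers:
  clique {e,h,i,u} ⇒ need ≥ 4
  4-colouring: c0={h}  c1={i}  c2={u}  c3={e,n}
  χ = 4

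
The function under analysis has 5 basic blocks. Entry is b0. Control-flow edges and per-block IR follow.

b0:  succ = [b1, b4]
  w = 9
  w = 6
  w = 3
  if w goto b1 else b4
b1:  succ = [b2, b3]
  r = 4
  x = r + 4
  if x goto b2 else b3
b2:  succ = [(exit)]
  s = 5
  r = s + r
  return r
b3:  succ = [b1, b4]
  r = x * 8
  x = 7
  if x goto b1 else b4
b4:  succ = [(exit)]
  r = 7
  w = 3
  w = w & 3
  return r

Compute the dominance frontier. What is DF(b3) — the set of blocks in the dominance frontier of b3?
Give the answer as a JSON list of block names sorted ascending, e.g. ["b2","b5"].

idom tree: b1←b0 b2←b1 b3←b1 b4←b0
Dom∩ at merges:
  b1: preds {b0,b3}: {b0} ∩ {b0,b1,b3} = {b0}; idom=b0
  b4: preds {b0,b3}: {b0} ∩ {b0,b1,b3} = {b0}; idom=b0

DF walk-up:
  b1←b0: walk · to b0
  b1←b3: walk b3→b1 to b0
  b4←b0: walk · to b0
  b4←b3: walk b3→b1 to b0
  b0 → ∅
  b1 → {b1,b4}
  b2 → ∅
  b3 → {b1,b4}
  b4 → ∅

DF(b3) = ["b1", "b4"]

Answer: ["b1", "b4"]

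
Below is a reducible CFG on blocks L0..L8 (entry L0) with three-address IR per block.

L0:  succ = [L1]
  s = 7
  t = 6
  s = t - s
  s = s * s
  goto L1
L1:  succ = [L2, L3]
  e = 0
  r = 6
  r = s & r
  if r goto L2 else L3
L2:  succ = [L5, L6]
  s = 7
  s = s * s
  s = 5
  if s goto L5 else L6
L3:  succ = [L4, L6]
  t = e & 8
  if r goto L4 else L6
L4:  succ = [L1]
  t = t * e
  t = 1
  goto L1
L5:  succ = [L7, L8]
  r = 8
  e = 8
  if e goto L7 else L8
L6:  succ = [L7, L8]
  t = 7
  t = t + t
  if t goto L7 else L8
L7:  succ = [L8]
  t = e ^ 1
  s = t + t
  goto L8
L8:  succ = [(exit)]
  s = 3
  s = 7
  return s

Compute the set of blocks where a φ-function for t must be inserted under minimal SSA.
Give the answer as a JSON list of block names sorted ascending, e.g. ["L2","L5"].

Answer: ["L1", "L6", "L7", "L8"]

Analysis:
idom tree: L1←L0 L2←L1 L3←L1 L4←L3 L5←L2 L6←L1 L7←L1 L8←L1
Dom at joins:
  L1: preds {L0,L4}: {L0} ∩ {L0,L1,L3,L4} = {L0}; idom=L0
  L6: preds {L2,L3}: {L0,L1,L2} ∩ {L0,L1,L3} = {L0,L1}; idom=L1
  L7: preds {L5,L6}: {L0,L1,L2,L5} ∩ {L0,L1,L6} = {L0,L1}; idom=L1
  L8: preds {L5,L6,L7}: {L0,L1,L2,L5} ∩ {L0,L1,L6} ∩ {L0,L1,L7} = {L0,L1}; idom=L1

DF walk-up:
  L1←L0: walk · to L0
  L1←L4: walk L4→L3→L1 to L0
  L6←L2: walk L2 to L1
  L6←L3: walk L3 to L1
  L7←L5: walk L5→L2 to L1
  L7←L6: walk L6 to L1
  L8←L5: walk L5→L2 to L1
  L8←L6: walk L6 to L1
  L8←L7: walk L7 to L1
  DF(L0)=∅
  DF(L1)={L1}
  DF(L2)={L6,L7,L8}
  DF(L3)={L1,L6}
  DF(L4)={L1}
  DF(L5)={L7,L8}
  DF(L6)={L7,L8}
  DF(L7)={L8}
  DF(L8)=∅

φ for t: defs {L0,L3,L4,L6,L7}
  DF⁺ = {L1,L6,L7,L8}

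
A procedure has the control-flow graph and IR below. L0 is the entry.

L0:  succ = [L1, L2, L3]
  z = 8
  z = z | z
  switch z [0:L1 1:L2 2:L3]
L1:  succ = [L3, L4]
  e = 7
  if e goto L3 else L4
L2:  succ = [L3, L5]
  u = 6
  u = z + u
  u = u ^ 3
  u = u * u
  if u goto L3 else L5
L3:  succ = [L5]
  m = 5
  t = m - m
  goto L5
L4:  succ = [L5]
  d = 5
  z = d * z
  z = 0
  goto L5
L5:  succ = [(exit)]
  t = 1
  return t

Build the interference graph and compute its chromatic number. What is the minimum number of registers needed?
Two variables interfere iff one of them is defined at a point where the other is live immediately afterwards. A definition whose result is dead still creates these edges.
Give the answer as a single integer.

Answer: 2

Working:
Block summaries:
  L0: def={z} ue=∅
  L1: def={e} ue=∅
  L2: def={u} ue={z}
  L3: def={m,t} ue=∅
  L4: def={d,z} ue={z}
  L5: def={t} ue=∅

Liveness:
  L0 li=∅ lo={z}
  L1 li={z} lo={z}
  L2 li={z} lo=∅
  L3 li=∅ lo=∅
  L4 li={z} lo=∅
  L5 li=∅ lo=∅

Interfere edges:
  d↔{z}
  e↔{z}
  m↔∅
  t↔∅
  u↔{z}
  z↔{d,e,u}

Registers:
  lower bound: {d,z} mutually conflict ⇒ χ ≥ 2
  assign d→R1 e→R1 m→R0 t→R0 u→R1 z→R0 — no edge inside a register ⇒ χ ≤ 2
  χ = 2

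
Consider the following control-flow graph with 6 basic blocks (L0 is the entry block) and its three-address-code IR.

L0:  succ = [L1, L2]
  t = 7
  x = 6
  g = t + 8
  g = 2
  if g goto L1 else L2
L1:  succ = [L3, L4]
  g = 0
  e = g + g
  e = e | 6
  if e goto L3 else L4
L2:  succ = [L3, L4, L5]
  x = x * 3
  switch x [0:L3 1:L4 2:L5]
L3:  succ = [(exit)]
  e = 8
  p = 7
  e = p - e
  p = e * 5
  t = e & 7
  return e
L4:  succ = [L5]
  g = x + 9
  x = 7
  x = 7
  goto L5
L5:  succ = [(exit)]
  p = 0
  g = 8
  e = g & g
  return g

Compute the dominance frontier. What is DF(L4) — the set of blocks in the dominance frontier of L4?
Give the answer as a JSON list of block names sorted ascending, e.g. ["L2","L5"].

idom tree: L1←L0 L2←L0 L3←L0 L4←L0 L5←L0
Dom∩ at merges:
  L3: preds {L1,L2}: {L0,L1} ∩ {L0,L2} = {L0}; idom=L0
  L4: preds {L1,L2}: {L0,L1} ∩ {L0,L2} = {L0}; idom=L0
  L5: preds {L2,L4}: {L0,L2} ∩ {L0,L4} = {L0}; idom=L0

DF walk-up:
  join L3 pred L1: L1 stop@L0
  join L3 pred L2: L2 stop@L0
  join L4 pred L1: L1 stop@L0
  join L4 pred L2: L2 stop@L0
  join L5 pred L2: L2 stop@L0
  join L5 pred L4: L4 stop@L0
  L0 → ∅
  L1 → {L3,L4}
  L2 → {L3,L4,L5}
  L3 → ∅
  L4 → {L5}
  L5 → ∅

DF(L4) = ["L5"]

Answer: ["L5"]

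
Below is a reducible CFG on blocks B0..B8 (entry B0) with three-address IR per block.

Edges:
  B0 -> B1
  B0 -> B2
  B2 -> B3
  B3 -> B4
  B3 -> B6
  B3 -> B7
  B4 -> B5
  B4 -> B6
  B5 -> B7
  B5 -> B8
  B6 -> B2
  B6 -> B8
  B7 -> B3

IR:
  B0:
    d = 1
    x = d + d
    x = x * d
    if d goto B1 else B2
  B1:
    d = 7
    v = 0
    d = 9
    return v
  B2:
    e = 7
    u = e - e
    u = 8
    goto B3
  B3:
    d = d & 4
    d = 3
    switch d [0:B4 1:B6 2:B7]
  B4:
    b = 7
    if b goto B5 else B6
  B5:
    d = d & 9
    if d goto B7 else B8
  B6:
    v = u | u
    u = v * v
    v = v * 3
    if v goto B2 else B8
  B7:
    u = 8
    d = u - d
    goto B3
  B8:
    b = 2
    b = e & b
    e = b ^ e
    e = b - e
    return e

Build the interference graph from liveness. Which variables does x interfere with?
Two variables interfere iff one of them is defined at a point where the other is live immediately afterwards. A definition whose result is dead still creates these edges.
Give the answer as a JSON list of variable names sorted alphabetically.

Answer: ["d"]

Derivation:
Per-block:
  B0: def={d,x} ue=∅
  B1: def={d,v} ue=∅
  B2: def={e,u} ue=∅
  B3: def={d} ue={d}
  B4: def={b} ue=∅
  B5: def={d} ue={d}
  B6: def={u,v} ue={u}
  B7: def={d,u} ue={d}
  B8: def={b,e} ue={e}

Liveness:
  live B0: ∅→{d}
  live B1: ∅→∅
  live B2: {d}→{d,e,u}
  live B3: {d,e,u}→{d,e,u}
  live B4: {d,e,u}→{d,e,u}
  live B5: {d,e}→{d,e}
  live B6: {d,e,u}→{d,e}
  live B7: {d,e}→{d,e,u}
  live B8: {e}→∅

Interference:
  b: {d,e,u}
  d: {b,e,u,v,x}
  e: {b,d,u,v}
  u: {b,d,e,v}
  v: {d,e,u}
  x: {d}

N(x) = ["d"]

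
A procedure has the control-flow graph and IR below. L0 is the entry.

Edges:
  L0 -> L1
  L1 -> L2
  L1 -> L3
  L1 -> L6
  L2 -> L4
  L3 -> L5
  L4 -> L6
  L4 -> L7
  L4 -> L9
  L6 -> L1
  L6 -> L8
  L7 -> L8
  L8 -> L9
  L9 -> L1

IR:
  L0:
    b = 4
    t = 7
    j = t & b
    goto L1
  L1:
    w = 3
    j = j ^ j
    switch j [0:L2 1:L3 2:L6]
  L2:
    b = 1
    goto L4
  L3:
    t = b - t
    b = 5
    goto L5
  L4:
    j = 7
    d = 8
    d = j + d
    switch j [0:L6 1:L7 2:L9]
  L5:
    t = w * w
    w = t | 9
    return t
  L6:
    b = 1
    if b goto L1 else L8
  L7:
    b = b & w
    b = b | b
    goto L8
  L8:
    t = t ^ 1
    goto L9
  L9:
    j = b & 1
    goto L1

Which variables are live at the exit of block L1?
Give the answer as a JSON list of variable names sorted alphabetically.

Answer: ["b", "j", "t", "w"]

Analysis:
def/use:
  L0: def={b,j,t} ue=∅
  L1: def={j,w} ue={j}
  L2: def={b} ue=∅
  L3: def={b,t} ue={b,t}
  L4: def={d,j} ue=∅
  L5: def={t,w} ue={w}
  L6: def={b} ue=∅
  L7: def={b} ue={b,w}
  L8: def={t} ue={t}
  L9: def={j} ue={b}

Live sets:
  L0 li=∅ lo={b,j,t}
  L1 li={b,j,t} lo={b,j,t,w}
  L2 li={t,w} lo={b,t,w}
  L3 li={b,t,w} lo={w}
  L4 li={b,t,w} lo={b,j,t,w}
  L5 li={w} lo=∅
  L6 li={j,t} lo={b,j,t}
  L7 li={b,t,w} lo={b,t}
  L8 li={b,t} lo={b,t}
  L9 li={b,t} lo={b,j,t}

live-out(L1) = ["b", "j", "t", "w"]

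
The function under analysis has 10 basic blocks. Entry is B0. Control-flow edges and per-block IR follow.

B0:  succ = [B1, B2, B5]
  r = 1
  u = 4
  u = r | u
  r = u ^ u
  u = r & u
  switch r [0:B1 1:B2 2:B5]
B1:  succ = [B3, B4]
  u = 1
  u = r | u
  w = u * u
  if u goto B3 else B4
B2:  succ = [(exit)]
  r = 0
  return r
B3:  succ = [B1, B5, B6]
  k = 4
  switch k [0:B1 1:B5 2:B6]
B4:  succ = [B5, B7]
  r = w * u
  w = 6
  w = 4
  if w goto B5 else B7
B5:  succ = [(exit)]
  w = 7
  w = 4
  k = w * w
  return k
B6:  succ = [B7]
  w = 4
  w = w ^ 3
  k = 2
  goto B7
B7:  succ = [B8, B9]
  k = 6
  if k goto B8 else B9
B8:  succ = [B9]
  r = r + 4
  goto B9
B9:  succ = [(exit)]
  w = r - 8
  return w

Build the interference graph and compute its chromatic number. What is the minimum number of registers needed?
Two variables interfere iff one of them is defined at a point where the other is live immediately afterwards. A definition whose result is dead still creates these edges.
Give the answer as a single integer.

Answer: 3

Analysis:
Per-block:
  B0: {r,u} / ∅
  B1: {u,w} / {r}
  B2: {r} / ∅
  B3: {k} / ∅
  B4: {r,w} / {u,w}
  B5: {k,w} / ∅
  B6: {k,w} / ∅
  B7: {k} / ∅
  B8: {r} / {r}
  B9: {w} / {r}

Backward fixpoint:
  B0 li=∅ lo={r}
  B1 li={r} lo={r,u,w}
  B2 li=∅ lo=∅
  B3 li={r} lo={r}
  B4 li={u,w} lo={r}
  B5 li=∅ lo=∅
  B6 li={r} lo={r}
  B7 li={r} lo={r}
  B8 li={r} lo={r}
  B9 li={r} lo=∅

Interfere edges:
  k — {r}
  r — {k,u,w}
  u — {r,w}
  w — {r,u}

Registers:
  lower bound: {r,u,w} mutually conflict ⇒ χ ≥ 3
  assign k→c1 r→c0 u→c1 w→c2 — no edge inside a register ⇒ χ ≤ 3
  χ = 3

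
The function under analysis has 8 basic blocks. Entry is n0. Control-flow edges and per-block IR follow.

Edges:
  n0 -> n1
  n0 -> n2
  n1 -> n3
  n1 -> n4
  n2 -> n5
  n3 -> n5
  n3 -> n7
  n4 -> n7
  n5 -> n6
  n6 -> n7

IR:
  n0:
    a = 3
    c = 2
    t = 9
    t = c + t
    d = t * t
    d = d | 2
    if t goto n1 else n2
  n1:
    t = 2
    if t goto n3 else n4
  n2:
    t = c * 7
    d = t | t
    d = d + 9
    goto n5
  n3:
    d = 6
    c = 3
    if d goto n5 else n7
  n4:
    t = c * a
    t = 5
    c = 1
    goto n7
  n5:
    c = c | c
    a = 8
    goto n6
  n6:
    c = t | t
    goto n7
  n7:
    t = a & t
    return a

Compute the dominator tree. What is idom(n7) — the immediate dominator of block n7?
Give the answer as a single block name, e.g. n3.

idom tree: n1←n0 n2←n0 n3←n1 n4←n1 n5←n0 n6←n5 n7←n0
Dom∩ at merges:
  n5: preds {n2,n3}: {n0,n2} ∩ {n0,n1,n3} = {n0}; idom=n0
  n7: preds {n3,n4,n6}: {n0,n1,n3} ∩ {n0,n1,n4} ∩ {n0,n5,n6} = {n0}; idom=n0

idom(n7) = n0

Answer: n0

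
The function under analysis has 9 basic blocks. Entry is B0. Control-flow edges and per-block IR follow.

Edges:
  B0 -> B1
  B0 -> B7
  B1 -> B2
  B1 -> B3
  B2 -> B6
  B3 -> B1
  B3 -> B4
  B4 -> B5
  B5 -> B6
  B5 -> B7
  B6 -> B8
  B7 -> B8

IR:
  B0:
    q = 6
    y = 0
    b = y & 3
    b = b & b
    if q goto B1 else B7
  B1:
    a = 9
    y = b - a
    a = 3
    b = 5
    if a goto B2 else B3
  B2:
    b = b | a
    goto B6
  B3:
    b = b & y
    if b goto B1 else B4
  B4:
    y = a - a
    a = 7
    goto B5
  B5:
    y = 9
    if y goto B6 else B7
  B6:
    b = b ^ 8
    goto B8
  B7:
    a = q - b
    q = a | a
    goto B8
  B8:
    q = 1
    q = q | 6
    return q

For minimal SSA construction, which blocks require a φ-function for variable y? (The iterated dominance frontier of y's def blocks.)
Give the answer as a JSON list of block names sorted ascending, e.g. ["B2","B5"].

idom tree: B1←B0 B2←B1 B3←B1 B4←B3 B5←B4 B6←B1 B7←B0 B8←B0
Dom at joins:
  B1: preds {B0,B3}: {B0} ∩ {B0,B1,B3} = {B0}; idom=B0
  B6: preds {B2,B5}: {B0,B1,B2} ∩ {B0,B1,B3,B4,B5} = {B0,B1}; idom=B1
  B7: preds {B0,B5}: {B0} ∩ {B0,B1,B3,B4,B5} = {B0}; idom=B0
  B8: preds {B6,B7}: {B0,B1,B6} ∩ {B0,B7} = {B0}; idom=B0

DF walk-up:
  B1←B0: walk · to B0
  B1←B3: walk B3→B1 to B0
  B6←B2: walk B2 to B1
  B6←B5: walk B5→B4→B3 to B1
  B7←B0: walk · to B0
  B7←B5: walk B5→B4→B3→B1 to B0
  B8←B6: walk B6→B1 to B0
  B8←B7: walk B7 to B0
  B0: DF=∅
  B1: DF={B1,B7,B8}
  B2: DF={B6}
  B3: DF={B1,B6,B7}
  B4: DF={B6,B7}
  B5: DF={B6,B7}
  B6: DF={B8}
  B7: DF={B8}
  B8: DF=∅

φ for y: defs {B0,B1,B4,B5}
  DF⁺ = {B1,B6,B7,B8}

Answer: ["B1", "B6", "B7", "B8"]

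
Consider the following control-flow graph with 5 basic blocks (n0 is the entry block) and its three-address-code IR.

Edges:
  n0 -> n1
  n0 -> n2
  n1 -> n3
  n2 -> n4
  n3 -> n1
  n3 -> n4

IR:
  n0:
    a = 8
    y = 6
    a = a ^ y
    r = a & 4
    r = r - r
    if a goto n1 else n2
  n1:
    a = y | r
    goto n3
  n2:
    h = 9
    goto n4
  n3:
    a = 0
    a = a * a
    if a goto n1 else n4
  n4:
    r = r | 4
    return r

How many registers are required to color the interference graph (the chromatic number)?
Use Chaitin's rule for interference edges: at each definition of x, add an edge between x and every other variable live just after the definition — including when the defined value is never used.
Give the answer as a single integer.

Answer: 3

Working:
def/use:
  n0: def={a,r,y} ue=∅
  n1: def={a} ue={r,y}
  n2: def={h} ue=∅
  n3: def={a} ue=∅
  n4: def={r} ue={r}

Live sets:
  n0: in=∅ out={r,y}
  n1: in={r,y} out={r,y}
  n2: in={r} out={r}
  n3: in={r,y} out={r,y}
  n4: in={r} out=∅

Conflict graph:
  a — {r,y}
  h — {r}
  r — {a,h,y}
  y — {a,r}

Chromatic number:
  clique {a,r,y} ⇒ need ≥ 3
  3-colouring: R0={r}  R1={a,h}  R2={y}
  χ = 3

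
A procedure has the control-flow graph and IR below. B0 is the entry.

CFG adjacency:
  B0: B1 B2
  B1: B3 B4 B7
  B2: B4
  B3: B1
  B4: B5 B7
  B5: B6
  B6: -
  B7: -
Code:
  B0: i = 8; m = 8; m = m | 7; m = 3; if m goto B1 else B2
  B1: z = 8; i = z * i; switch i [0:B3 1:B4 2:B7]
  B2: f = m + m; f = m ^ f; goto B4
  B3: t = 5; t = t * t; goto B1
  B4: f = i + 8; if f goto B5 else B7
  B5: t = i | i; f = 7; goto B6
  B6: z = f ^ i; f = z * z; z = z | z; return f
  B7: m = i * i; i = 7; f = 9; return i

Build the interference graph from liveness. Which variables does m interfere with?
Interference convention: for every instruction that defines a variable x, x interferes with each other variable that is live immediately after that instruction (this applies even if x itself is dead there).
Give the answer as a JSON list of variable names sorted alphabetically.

Block summaries:
  B0: {i,m} / ∅
  B1: {i,z} / {i}
  B2: {f} / {m}
  B3: {t} / ∅
  B4: {f} / {i}
  B5: {f,t} / {i}
  B6: {f,z} / {f,i}
  B7: {f,i,m} / {i}

Backward fixpoint:
  B0: in=∅ out={i,m}
  B1: in={i} out={i}
  B2: in={i,m} out={i}
  B3: in={i} out={i}
  B4: in={i} out={i}
  B5: in={i} out={f,i}
  B6: in={f,i} out=∅
  B7: in={i} out=∅

Interfere edges:
  f↔{i,m,z}
  i↔{f,m,t,z}
  m↔{f,i}
  t↔{i}
  z↔{f,i}

N(m) = ["f", "i"]

Answer: ["f", "i"]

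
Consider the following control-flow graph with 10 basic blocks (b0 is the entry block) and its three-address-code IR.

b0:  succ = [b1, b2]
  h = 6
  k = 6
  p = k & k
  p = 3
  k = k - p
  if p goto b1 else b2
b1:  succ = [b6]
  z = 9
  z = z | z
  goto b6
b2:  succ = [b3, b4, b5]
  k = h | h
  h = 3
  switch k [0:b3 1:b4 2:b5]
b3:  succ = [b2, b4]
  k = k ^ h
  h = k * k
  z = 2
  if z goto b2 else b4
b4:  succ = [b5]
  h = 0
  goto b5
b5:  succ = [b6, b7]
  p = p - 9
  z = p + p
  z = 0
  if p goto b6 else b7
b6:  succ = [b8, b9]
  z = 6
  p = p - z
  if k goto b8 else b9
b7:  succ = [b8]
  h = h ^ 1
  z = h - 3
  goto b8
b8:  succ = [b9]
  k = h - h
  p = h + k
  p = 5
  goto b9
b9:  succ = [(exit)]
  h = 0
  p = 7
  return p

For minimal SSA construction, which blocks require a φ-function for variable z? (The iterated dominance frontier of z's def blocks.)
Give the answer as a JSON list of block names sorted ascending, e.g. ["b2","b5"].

idom tree: b1←b0 b2←b0 b3←b2 b4←b2 b5←b2 b6←b0 b7←b5 b8←b0 b9←b0
Join-block Dom:
  b2: preds {b0,b3}: {b0} ∩ {b0,b2,b3} = {b0}; idom=b0
  b4: preds {b2,b3}: {b0,b2} ∩ {b0,b2,b3} = {b0,b2}; idom=b2
  b5: preds {b2,b4}: {b0,b2} ∩ {b0,b2,b4} = {b0,b2}; idom=b2
  b6: preds {b1,b5}: {b0,b1} ∩ {b0,b2,b5} = {b0}; idom=b0
  b8: preds {b6,b7}: {b0,b6} ∩ {b0,b2,b5,b7} = {b0}; idom=b0
  b9: preds {b6,b8}: {b0,b6} ∩ {b0,b8} = {b0}; idom=b0

DF walk-up:
  b2←b0: walk · to b0
  b2←b3: walk b3→b2 to b0
  b4←b2: walk · to b2
  b4←b3: walk b3 to b2
  b5←b2: walk · to b2
  b5←b4: walk b4 to b2
  b6←b1: walk b1 to b0
  b6←b5: walk b5→b2 to b0
  b8←b6: walk b6 to b0
  b8←b7: walk b7→b5→b2 to b0
  b9←b6: walk b6 to b0
  b9←b8: walk b8 to b0
  b0: DF=∅
  b1: DF={b6}
  b2: DF={b2,b6,b8}
  b3: DF={b2,b4}
  b4: DF={b5}
  b5: DF={b6,b8}
  b6: DF={b8,b9}
  b7: DF={b8}
  b8: DF={b9}
  b9: DF=∅

φ for z: defs {b1,b3,b5,b6,b7}
  DF⁺ = {b2,b4,b5,b6,b8,b9}

Answer: ["b2", "b4", "b5", "b6", "b8", "b9"]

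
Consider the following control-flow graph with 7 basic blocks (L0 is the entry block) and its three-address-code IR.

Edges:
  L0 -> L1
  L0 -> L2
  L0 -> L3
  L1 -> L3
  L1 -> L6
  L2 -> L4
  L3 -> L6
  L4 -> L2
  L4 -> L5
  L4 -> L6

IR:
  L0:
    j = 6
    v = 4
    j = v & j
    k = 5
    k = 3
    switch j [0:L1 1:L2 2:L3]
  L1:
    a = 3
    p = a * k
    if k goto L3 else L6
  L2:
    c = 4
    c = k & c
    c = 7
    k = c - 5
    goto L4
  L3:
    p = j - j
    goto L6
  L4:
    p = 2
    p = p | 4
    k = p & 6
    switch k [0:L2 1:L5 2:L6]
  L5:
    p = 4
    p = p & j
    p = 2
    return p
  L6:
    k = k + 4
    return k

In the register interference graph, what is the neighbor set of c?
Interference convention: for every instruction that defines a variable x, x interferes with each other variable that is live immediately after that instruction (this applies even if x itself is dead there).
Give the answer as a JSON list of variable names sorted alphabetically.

Answer: ["j", "k"]

Derivation:
def/use:
  L0: def={j,k,v} ue=∅
  L1: def={a,p} ue={k}
  L2: def={c,k} ue={k}
  L3: def={p} ue={j}
  L4: def={k,p} ue=∅
  L5: def={p} ue={j}
  L6: def={k} ue={k}

Live sets:
  live L0: ∅→{j,k}
  live L1: {j,k}→{j,k}
  live L2: {j,k}→{j}
  live L3: {j,k}→{k}
  live L4: {j}→{j,k}
  live L5: {j}→∅
  live L6: {k}→∅

Interference:
  a↔{j,k}
  c↔{j,k}
  j↔{a,c,k,p,v}
  k↔{a,c,j,p}
  p↔{j,k}
  v↔{j}

N(c) = ["j", "k"]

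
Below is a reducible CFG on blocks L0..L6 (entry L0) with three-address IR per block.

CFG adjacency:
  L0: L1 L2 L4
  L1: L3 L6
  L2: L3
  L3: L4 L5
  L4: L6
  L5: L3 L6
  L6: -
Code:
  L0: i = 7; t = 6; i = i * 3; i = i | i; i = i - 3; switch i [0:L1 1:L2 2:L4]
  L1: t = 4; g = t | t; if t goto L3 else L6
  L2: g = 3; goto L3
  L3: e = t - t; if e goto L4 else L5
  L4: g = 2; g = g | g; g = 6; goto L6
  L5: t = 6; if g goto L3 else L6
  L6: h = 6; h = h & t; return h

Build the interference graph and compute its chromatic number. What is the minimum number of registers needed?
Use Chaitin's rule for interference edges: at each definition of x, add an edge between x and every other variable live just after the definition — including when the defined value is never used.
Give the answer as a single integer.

Answer: 3

Derivation:
Per-block:
  L0: {i,t} / ∅
  L1: {g,t} / ∅
  L2: {g} / ∅
  L3: {e} / {t}
  L4: {g} / ∅
  L5: {t} / {g}
  L6: {h} / {t}

Liveness:
  L0: in=∅ out={t}
  L1: in=∅ out={g,t}
  L2: in={t} out={g,t}
  L3: in={g,t} out={g,t}
  L4: in={t} out={t}
  L5: in={g} out={g,t}
  L6: in={t} out=∅

Interference:
  e — {g,t}
  g — {e,t}
  h — {t}
  i — {t}
  t — {e,g,h,i}

Chromatic number:
  clique {e,g,t} ⇒ need ≥ 3
  assign e→c1 g→c2 h→c1 i→c1 t→c0 — no edge inside a register ⇒ χ ≤ 3
  χ = 3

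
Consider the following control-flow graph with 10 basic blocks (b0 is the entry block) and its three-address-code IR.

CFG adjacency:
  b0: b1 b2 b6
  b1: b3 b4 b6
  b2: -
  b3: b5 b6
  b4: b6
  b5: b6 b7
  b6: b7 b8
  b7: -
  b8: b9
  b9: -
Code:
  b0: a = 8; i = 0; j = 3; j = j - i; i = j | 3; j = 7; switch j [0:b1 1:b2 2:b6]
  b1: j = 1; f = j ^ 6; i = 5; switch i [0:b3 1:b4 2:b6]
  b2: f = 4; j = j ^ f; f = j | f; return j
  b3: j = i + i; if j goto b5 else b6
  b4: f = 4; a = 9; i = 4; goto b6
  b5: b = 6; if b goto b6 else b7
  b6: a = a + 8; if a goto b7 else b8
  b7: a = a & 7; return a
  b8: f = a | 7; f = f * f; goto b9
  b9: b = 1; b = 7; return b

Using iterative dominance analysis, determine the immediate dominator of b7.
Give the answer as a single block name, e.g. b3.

Answer: b0

Working:
idom tree: b1←b0 b2←b0 b3←b1 b4←b1 b5←b3 b6←b0 b7←b0 b8←b6 b9←b8
Dom∩ at merges:
  b6: preds {b0,b1,b3,b4,b5}: {b0} ∩ {b0,b1} ∩ {b0,b1,b3} ∩ {b0,b1,b4} ∩ {b0,b1,b3,b5} = {b0}; idom=b0
  b7: preds {b5,b6}: {b0,b1,b3,b5} ∩ {b0,b6} = {b0}; idom=b0

idom(b7) = b0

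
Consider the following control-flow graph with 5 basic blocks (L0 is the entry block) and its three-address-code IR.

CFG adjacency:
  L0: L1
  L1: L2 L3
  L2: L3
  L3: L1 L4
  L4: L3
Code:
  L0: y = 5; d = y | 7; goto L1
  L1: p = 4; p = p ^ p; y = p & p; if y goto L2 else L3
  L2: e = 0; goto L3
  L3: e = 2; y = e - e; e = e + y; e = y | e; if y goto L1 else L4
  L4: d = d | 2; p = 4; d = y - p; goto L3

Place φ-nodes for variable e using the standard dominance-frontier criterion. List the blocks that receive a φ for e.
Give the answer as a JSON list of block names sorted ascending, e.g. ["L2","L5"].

idom tree: L1←L0 L2←L1 L3←L1 L4←L3
Join-block Dom:
  L1: preds {L0,L3}: {L0} ∩ {L0,L1,L3} = {L0}; idom=L0
  L3: preds {L1,L2,L4}: {L0,L1} ∩ {L0,L1,L2} ∩ {L0,L1,L3,L4} = {L0,L1}; idom=L1

DF derivation:
  L1←L0: walk · to L0
  L1←L3: walk L3→L1 to L0
  L3←L1: walk · to L1
  L3←L2: walk L2 to L1
  L3←L4: walk L4→L3 to L1
  DF(L0)=∅
  DF(L1)={L1}
  DF(L2)={L3}
  DF(L3)={L1,L3}
  DF(L4)={L3}

φ for e: defs {L2,L3}
  DF⁺ = {L1,L3}

Answer: ["L1", "L3"]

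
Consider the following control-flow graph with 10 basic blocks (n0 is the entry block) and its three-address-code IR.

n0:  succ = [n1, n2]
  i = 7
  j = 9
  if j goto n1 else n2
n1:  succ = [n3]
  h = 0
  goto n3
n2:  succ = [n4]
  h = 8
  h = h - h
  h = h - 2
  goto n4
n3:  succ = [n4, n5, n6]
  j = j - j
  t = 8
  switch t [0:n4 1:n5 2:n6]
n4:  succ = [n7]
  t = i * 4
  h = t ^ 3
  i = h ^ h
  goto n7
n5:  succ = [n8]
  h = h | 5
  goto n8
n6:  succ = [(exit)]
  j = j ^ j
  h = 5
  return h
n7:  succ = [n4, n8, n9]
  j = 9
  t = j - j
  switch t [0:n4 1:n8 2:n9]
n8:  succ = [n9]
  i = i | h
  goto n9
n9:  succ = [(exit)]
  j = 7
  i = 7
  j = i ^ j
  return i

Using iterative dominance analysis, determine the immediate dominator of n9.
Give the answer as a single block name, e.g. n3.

idom tree: n1←n0 n2←n0 n3←n1 n4←n0 n5←n3 n6←n3 n7←n4 n8←n0 n9←n0
Dom at joins:
  n4: preds {n2,n3,n7}: {n0,n2} ∩ {n0,n1,n3} ∩ {n0,n4,n7} = {n0}; idom=n0
  n8: preds {n5,n7}: {n0,n1,n3,n5} ∩ {n0,n4,n7} = {n0}; idom=n0
  n9: preds {n7,n8}: {n0,n4,n7} ∩ {n0,n8} = {n0}; idom=n0

idom(n9) = n0

Answer: n0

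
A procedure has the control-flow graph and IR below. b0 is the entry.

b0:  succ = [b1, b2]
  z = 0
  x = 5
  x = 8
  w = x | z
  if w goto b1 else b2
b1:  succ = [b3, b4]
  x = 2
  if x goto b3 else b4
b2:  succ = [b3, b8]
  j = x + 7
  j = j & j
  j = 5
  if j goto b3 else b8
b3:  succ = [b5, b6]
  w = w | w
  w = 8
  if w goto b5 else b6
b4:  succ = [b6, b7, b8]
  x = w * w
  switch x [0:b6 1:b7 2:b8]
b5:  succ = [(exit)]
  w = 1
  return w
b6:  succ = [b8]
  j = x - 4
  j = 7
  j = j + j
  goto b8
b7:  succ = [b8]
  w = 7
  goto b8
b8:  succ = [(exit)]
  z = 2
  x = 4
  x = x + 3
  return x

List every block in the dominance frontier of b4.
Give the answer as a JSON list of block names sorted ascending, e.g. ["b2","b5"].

idom tree: b1←b0 b2←b0 b3←b0 b4←b1 b5←b3 b6←b0 b7←b4 b8←b0
Dom at joins:
  b3: preds {b1,b2}: {b0,b1} ∩ {b0,b2} = {b0}; idom=b0
  b6: preds {b3,b4}: {b0,b3} ∩ {b0,b1,b4} = {b0}; idom=b0
  b8: preds {b2,b4,b6,b7}: {b0,b2} ∩ {b0,b1,b4} ∩ {b0,b6} ∩ {b0,b1,b4,b7} = {b0}; idom=b0

Frontier:
  b3←b1: walk b1 to b0
  b3←b2: walk b2 to b0
  b6←b3: walk b3 to b0
  b6←b4: walk b4→b1 to b0
  b8←b2: walk b2 to b0
  b8←b4: walk b4→b1 to b0
  b8←b6: walk b6 to b0
  b8←b7: walk b7→b4→b1 to b0
  b0: DF=∅
  b1: DF={b3,b6,b8}
  b2: DF={b3,b8}
  b3: DF={b6}
  b4: DF={b6,b8}
  b5: DF=∅
  b6: DF={b8}
  b7: DF={b8}
  b8: DF=∅

DF(b4) = ["b6", "b8"]

Answer: ["b6", "b8"]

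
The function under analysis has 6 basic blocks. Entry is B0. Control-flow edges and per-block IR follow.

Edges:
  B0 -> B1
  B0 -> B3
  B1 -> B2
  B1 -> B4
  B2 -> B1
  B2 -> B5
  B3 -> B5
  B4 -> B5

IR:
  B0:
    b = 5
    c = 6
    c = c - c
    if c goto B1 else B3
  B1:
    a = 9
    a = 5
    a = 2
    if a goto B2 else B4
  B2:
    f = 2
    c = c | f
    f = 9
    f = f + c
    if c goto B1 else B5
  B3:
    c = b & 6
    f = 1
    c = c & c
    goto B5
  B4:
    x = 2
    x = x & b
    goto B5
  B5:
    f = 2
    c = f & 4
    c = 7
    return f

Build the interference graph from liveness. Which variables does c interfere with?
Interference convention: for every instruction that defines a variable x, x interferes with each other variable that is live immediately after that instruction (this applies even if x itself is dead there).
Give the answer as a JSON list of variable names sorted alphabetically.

Answer: ["a", "b", "f"]

Derivation:
Per-block:
  B0 def {b,c} use ∅
  B1 def {a} use ∅
  B2 def {c,f} use {c}
  B3 def {c,f} use {b}
  B4 def {x} use {b}
  B5 def {c,f} use ∅

Backward fixpoint:
  B0 li=∅ lo={b,c}
  B1 li={b,c} lo={b,c}
  B2 li={b,c} lo={b,c}
  B3 li={b} lo=∅
  B4 li={b} lo=∅
  B5 li=∅ lo=∅

Interference:
  a: {b,c}
  b: {a,c,f,x}
  c: {a,b,f}
  f: {b,c}
  x: {b}

N(c) = ["a", "b", "f"]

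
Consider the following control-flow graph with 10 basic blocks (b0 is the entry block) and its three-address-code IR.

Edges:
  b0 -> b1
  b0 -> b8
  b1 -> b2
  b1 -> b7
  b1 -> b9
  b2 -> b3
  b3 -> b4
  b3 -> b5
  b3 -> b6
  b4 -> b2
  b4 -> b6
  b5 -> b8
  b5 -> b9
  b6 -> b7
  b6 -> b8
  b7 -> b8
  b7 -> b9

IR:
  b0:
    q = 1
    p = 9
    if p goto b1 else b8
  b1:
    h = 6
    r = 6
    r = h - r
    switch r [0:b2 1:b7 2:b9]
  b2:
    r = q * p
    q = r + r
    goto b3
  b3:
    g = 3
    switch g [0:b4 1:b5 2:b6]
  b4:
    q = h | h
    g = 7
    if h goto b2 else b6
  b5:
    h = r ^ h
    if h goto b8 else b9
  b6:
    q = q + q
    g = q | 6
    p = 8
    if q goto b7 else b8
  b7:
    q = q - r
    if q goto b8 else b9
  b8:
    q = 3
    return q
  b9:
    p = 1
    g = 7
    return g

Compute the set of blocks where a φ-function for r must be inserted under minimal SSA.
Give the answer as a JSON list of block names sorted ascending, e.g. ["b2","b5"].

Answer: ["b2", "b7", "b8", "b9"]

Working:
idom tree: b1←b0 b2←b1 b3←b2 b4←b3 b5←b3 b6←b3 b7←b1 b8←b0 b9←b1
Dom∩ at merges:
  b2: preds {b1,b4}: {b0,b1} ∩ {b0,b1,b2,b3,b4} = {b0,b1}; idom=b1
  b6: preds {b3,b4}: {b0,b1,b2,b3} ∩ {b0,b1,b2,b3,b4} = {b0,b1,b2,b3}; idom=b3
  b7: preds {b1,b6}: {b0,b1} ∩ {b0,b1,b2,b3,b6} = {b0,b1}; idom=b1
  b8: preds {b0,b5,b6,b7}: {b0} ∩ {b0,b1,b2,b3,b5} ∩ {b0,b1,b2,b3,b6} ∩ {b0,b1,b7} = {b0}; idom=b0
  b9: preds {b1,b5,b7}: {b0,b1} ∩ {b0,b1,b2,b3,b5} ∩ {b0,b1,b7} = {b0,b1}; idom=b1

DF walk-up:
  b2←b1: walk · to b1
  b2←b4: walk b4→b3→b2 to b1
  b6←b3: walk · to b3
  b6←b4: walk b4 to b3
  b7←b1: walk · to b1
  b7←b6: walk b6→b3→b2 to b1
  b8←b0: walk · to b0
  b8←b5: walk b5→b3→b2→b1 to b0
  b8←b6: walk b6→b3→b2→b1 to b0
  b8←b7: walk b7→b1 to b0
  b9←b1: walk · to b1
  b9←b5: walk b5→b3→b2 to b1
  b9←b7: walk b7 to b1
  DF(b0)=∅
  DF(b1)={b8}
  DF(b2)={b2,b7,b8,b9}
  DF(b3)={b2,b7,b8,b9}
  DF(b4)={b2,b6}
  DF(b5)={b8,b9}
  DF(b6)={b7,b8}
  DF(b7)={b8,b9}
  DF(b8)=∅
  DF(b9)=∅

φ for r: defs {b1,b2}
  DF⁺ = {b2,b7,b8,b9}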